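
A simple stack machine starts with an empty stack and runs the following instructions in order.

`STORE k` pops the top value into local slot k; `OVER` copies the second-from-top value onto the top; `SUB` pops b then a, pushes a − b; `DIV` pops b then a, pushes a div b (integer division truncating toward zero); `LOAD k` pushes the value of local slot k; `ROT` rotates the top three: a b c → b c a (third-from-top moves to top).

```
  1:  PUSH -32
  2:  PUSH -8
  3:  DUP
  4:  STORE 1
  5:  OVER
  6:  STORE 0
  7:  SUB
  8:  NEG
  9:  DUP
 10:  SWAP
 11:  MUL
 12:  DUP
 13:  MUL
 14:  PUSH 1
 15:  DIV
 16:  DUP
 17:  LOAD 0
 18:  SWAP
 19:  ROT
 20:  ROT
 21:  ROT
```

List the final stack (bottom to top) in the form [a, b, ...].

[331776, -32, 331776]

PUSH -32 -> -32
PUSH -8  -> -32 -8
DUP      -> -32 -8 -8
STORE 1  -> -32 -8
OVER     -> -32 -8 -32
STORE 0  -> -32 -8
SUB      -> -24
NEG      -> 24
DUP      -> 24 24
SWAP     -> 24 24
MUL      -> 576
DUP      -> 576 576
MUL      -> 331776
PUSH 1   -> 331776 1
DIV      -> 331776
DUP      -> 331776 331776
LOAD 0   -> 331776 331776 -32
SWAP     -> 331776 -32 331776
ROT      -> -32 331776 331776
ROT      -> 331776 331776 -32
ROT      -> 331776 -32 331776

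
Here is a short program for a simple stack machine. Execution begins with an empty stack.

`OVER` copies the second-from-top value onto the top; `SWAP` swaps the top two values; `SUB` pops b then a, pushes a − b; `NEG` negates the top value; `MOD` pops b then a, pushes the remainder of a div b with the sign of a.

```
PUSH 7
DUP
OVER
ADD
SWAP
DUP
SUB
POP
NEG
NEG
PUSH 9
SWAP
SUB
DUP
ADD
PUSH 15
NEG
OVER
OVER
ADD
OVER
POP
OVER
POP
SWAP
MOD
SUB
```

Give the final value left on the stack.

PUSH 7  → [7]
DUP     → [7, 7]
OVER    → [7, 7, 7]
ADD     → [7, 14]
SWAP    → [14, 7]
DUP     → [14, 7, 7]
SUB     → [14, 0]
POP     → [14]
NEG     → [-14]
NEG     → [14]
PUSH 9  → [14, 9]
SWAP    → [9, 14]
SUB     → [-5]
DUP     → [-5, -5]
ADD     → [-10]
PUSH 15 → [-10, 15]
NEG     → [-10, -15]
OVER    → [-10, -15, -10]
OVER    → [-10, -15, -10, -15]
ADD     → [-10, -15, -25]
OVER    → [-10, -15, -25, -15]
POP     → [-10, -15, -25]
OVER    → [-10, -15, -25, -15]
POP     → [-10, -15, -25]
SWAP    → [-10, -25, -15]
MOD     → [-10, -10]
SUB     → [0]

0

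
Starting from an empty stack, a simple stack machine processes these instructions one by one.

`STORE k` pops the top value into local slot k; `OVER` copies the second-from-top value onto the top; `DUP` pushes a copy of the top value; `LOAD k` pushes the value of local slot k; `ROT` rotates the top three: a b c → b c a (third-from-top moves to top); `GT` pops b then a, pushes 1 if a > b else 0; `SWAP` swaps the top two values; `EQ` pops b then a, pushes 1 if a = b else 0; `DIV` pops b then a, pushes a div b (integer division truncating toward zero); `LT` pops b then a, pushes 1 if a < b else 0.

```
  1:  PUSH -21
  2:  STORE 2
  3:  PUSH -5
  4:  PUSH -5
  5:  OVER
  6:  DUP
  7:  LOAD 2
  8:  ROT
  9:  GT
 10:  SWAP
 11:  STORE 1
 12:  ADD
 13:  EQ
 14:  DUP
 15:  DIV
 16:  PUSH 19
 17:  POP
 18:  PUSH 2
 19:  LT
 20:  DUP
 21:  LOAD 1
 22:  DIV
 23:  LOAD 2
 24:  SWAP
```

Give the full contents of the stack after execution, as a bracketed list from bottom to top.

[1, -21, 0]

PUSH -21 -> [-21]
STORE 2  -> []
PUSH -5  -> [-5]
PUSH -5  -> [-5, -5]
OVER     -> [-5, -5, -5]
DUP      -> [-5, -5, -5, -5]
LOAD 2   -> [-5, -5, -5, -5, -21]
ROT      -> [-5, -5, -5, -21, -5]
GT       -> [-5, -5, -5, 0]
SWAP     -> [-5, -5, 0, -5]
STORE 1  -> [-5, -5, 0]
ADD      -> [-5, -5]
EQ       -> [1]
DUP      -> [1, 1]
DIV      -> [1]
PUSH 19  -> [1, 19]
POP      -> [1]
PUSH 2   -> [1, 2]
LT       -> [1]
DUP      -> [1, 1]
LOAD 1   -> [1, 1, -5]
DIV      -> [1, 0]
LOAD 2   -> [1, 0, -21]
SWAP     -> [1, -21, 0]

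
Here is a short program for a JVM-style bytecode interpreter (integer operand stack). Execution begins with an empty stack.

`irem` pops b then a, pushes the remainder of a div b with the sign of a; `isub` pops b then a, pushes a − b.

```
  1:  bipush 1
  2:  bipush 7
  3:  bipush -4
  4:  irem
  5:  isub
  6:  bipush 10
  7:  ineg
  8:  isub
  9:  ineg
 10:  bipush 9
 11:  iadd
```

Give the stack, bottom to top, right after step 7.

bipush 1  → [1]
bipush 7  → [1, 7]
bipush -4 → [1, 7, -4]
irem      → [1, 3]
isub      → [-2]
bipush 10 → [-2, 10]
ineg      → [-2, -10]

[-2, -10]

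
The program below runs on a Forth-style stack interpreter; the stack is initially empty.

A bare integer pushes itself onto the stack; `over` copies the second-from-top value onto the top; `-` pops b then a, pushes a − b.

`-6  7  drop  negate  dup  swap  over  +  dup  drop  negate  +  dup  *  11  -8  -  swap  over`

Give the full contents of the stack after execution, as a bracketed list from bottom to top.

-6     -> -6
7      -> -6 7
drop   -> -6
negate -> 6
dup    -> 6 6
swap   -> 6 6
over   -> 6 6 6
+      -> 6 12
dup    -> 6 12 12
drop   -> 6 12
negate -> 6 -12
+      -> -6
dup    -> -6 -6
*      -> 36
11     -> 36 11
-8     -> 36 11 -8
-      -> 36 19
swap   -> 19 36
over   -> 19 36 19

[19, 36, 19]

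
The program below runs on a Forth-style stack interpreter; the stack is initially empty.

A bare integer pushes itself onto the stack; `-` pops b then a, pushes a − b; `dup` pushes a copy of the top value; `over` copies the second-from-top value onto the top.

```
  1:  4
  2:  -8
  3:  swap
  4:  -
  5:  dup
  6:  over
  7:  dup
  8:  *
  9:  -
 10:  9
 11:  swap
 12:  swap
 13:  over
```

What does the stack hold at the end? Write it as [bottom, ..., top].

[-12, -156, 9, -156]

4     [4]
-8    [4, -8]
swap  [-8, 4]
-     [-12]
dup   [-12, -12]
over  [-12, -12, -12]
dup   [-12, -12, -12, -12]
*     [-12, -12, 144]
-     [-12, -156]
9     [-12, -156, 9]
swap  [-12, 9, -156]
swap  [-12, -156, 9]
over  [-12, -156, 9, -156]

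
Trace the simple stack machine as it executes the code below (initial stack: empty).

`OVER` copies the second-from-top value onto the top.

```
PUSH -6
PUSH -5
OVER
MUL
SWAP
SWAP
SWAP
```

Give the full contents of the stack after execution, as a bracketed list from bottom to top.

PUSH -6 → -6
PUSH -5 → -6 -5
OVER    → -6 -5 -6
MUL     → -6 30
SWAP    → 30 -6
SWAP    → -6 30
SWAP    → 30 -6

[30, -6]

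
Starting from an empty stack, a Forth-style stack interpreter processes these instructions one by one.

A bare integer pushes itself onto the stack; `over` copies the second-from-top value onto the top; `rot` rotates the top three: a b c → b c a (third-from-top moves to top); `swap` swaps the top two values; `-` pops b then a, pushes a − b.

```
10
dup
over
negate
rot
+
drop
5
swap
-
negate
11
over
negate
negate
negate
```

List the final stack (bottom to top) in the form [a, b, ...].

[5, 11, -5]

10     → 10
dup    → 10 10
over   → 10 10 10
negate → 10 10 -10
rot    → 10 -10 10
+      → 10 0
drop   → 10
5      → 10 5
swap   → 5 10
-      → -5
negate → 5
11     → 5 11
over   → 5 11 5
negate → 5 11 -5
negate → 5 11 5
negate → 5 11 -5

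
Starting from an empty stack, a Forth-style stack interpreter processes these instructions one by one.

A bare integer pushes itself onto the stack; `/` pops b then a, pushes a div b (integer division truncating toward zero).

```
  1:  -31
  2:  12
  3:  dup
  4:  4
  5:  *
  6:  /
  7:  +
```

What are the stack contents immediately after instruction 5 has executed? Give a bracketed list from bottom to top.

[-31, 12, 48]

-31  [-31]
12   [-31, 12]
dup  [-31, 12, 12]
4    [-31, 12, 12, 4]
*    [-31, 12, 48]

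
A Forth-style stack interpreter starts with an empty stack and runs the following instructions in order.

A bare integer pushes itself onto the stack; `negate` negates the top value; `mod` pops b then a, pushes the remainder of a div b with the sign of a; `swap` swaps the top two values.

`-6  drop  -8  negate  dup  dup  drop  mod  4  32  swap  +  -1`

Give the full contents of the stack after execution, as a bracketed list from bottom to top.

-6     -> [-6]
drop   -> []
-8     -> [-8]
negate -> [8]
dup    -> [8, 8]
dup    -> [8, 8, 8]
drop   -> [8, 8]
mod    -> [0]
4      -> [0, 4]
32     -> [0, 4, 32]
swap   -> [0, 32, 4]
+      -> [0, 36]
-1     -> [0, 36, -1]

[0, 36, -1]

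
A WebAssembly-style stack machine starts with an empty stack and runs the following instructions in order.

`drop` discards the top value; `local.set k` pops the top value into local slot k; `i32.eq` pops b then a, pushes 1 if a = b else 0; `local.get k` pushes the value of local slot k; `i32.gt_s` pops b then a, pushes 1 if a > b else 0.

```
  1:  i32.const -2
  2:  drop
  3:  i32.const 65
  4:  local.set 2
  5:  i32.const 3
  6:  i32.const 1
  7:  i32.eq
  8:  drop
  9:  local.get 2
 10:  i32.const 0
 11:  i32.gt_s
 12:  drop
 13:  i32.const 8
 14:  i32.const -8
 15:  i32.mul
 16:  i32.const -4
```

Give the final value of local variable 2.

i32.const -2 : -2
drop         : (empty)
i32.const 65 : 65
local.set 2  : (empty)
i32.const 3  : 3
i32.const 1  : 3 1
i32.eq       : 0
drop         : (empty)
local.get 2  : 65
i32.const 0  : 65 0
i32.gt_s     : 1
drop         : (empty)
i32.const 8  : 8
i32.const -8 : 8 -8
i32.mul      : -64
i32.const -4 : -64 -4

65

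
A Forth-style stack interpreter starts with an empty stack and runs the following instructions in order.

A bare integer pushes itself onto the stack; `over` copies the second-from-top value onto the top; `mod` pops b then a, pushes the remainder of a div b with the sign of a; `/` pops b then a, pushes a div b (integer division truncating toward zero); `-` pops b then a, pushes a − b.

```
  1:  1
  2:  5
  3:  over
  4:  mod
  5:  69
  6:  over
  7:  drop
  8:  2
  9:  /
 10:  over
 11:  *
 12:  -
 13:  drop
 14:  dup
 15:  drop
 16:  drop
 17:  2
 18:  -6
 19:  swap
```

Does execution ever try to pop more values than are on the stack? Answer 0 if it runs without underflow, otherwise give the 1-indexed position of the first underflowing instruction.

0

1    -> [1]
5    -> [1, 5]
over -> [1, 5, 1]
mod  -> [1, 0]
69   -> [1, 0, 69]
over -> [1, 0, 69, 0]
drop -> [1, 0, 69]
2    -> [1, 0, 69, 2]
/    -> [1, 0, 34]
over -> [1, 0, 34, 0]
*    -> [1, 0, 0]
-    -> [1, 0]
drop -> [1]
dup  -> [1, 1]
drop -> [1]
drop -> []
2    -> [2]
-6   -> [2, -6]
swap -> [-6, 2]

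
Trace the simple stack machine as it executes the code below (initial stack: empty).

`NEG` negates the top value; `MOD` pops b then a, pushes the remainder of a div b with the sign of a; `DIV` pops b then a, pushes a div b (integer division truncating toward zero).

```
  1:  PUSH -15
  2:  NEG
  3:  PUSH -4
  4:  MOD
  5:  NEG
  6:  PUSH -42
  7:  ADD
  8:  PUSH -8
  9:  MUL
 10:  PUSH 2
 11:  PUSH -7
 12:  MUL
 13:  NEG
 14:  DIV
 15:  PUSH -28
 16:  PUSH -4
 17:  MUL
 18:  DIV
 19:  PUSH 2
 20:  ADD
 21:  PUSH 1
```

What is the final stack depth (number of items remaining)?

2

PUSH -15 → [-15]
NEG      → [15]
PUSH -4  → [15, -4]
MOD      → [3]
NEG      → [-3]
PUSH -42 → [-3, -42]
ADD      → [-45]
PUSH -8  → [-45, -8]
MUL      → [360]
PUSH 2   → [360, 2]
PUSH -7  → [360, 2, -7]
MUL      → [360, -14]
NEG      → [360, 14]
DIV      → [25]
PUSH -28 → [25, -28]
PUSH -4  → [25, -28, -4]
MUL      → [25, 112]
DIV      → [0]
PUSH 2   → [0, 2]
ADD      → [2]
PUSH 1   → [2, 1]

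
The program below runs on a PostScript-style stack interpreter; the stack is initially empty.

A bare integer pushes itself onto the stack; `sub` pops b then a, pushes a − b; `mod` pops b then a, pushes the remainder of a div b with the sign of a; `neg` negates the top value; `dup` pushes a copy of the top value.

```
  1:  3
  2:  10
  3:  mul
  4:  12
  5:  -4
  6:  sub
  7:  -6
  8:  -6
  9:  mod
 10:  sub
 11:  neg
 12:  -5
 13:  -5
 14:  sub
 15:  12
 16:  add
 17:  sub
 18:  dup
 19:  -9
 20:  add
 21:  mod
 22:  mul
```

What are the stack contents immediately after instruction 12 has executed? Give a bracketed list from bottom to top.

3   -> [3]
10  -> [3, 10]
mul -> [30]
12  -> [30, 12]
-4  -> [30, 12, -4]
sub -> [30, 16]
-6  -> [30, 16, -6]
-6  -> [30, 16, -6, -6]
mod -> [30, 16, 0]
sub -> [30, 16]
neg -> [30, -16]
-5  -> [30, -16, -5]

[30, -16, -5]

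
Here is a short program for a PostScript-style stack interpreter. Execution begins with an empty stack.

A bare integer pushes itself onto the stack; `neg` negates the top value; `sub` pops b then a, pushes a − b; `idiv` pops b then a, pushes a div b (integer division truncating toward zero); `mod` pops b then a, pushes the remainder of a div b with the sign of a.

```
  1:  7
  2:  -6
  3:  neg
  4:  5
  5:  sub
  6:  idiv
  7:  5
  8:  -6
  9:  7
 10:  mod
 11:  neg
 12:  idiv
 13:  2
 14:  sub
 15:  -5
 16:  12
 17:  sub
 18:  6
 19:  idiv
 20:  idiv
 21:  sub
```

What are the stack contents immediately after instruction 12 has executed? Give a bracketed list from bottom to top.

[7, 0]

7     [7]
-6    [7, -6]
neg   [7, 6]
5     [7, 6, 5]
sub   [7, 1]
idiv  [7]
5     [7, 5]
-6    [7, 5, -6]
7     [7, 5, -6, 7]
mod   [7, 5, -6]
neg   [7, 5, 6]
idiv  [7, 0]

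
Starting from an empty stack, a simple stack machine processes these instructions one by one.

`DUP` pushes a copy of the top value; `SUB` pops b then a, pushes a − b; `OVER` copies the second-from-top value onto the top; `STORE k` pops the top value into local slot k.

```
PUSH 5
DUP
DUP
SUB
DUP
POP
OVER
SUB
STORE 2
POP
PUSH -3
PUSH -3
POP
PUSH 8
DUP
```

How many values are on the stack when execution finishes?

PUSH 5  : [5]
DUP     : [5, 5]
DUP     : [5, 5, 5]
SUB     : [5, 0]
DUP     : [5, 0, 0]
POP     : [5, 0]
OVER    : [5, 0, 5]
SUB     : [5, -5]
STORE 2 : [5]
POP     : []
PUSH -3 : [-3]
PUSH -3 : [-3, -3]
POP     : [-3]
PUSH 8  : [-3, 8]
DUP     : [-3, 8, 8]

3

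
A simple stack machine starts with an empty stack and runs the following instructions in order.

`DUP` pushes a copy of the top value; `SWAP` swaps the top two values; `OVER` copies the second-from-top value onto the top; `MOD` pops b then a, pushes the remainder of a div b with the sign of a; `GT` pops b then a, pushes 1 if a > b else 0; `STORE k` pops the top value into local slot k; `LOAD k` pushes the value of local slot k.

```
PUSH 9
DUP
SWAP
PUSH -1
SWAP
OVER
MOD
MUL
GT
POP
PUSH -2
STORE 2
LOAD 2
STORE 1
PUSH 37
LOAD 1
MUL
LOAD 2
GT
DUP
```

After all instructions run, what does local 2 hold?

PUSH 9  : [9]
DUP     : [9, 9]
SWAP    : [9, 9]
PUSH -1 : [9, 9, -1]
SWAP    : [9, -1, 9]
OVER    : [9, -1, 9, -1]
MOD     : [9, -1, 0]
MUL     : [9, 0]
GT      : [1]
POP     : []
PUSH -2 : [-2]
STORE 2 : []
LOAD 2  : [-2]
STORE 1 : []
PUSH 37 : [37]
LOAD 1  : [37, -2]
MUL     : [-74]
LOAD 2  : [-74, -2]
GT      : [0]
DUP     : [0, 0]

-2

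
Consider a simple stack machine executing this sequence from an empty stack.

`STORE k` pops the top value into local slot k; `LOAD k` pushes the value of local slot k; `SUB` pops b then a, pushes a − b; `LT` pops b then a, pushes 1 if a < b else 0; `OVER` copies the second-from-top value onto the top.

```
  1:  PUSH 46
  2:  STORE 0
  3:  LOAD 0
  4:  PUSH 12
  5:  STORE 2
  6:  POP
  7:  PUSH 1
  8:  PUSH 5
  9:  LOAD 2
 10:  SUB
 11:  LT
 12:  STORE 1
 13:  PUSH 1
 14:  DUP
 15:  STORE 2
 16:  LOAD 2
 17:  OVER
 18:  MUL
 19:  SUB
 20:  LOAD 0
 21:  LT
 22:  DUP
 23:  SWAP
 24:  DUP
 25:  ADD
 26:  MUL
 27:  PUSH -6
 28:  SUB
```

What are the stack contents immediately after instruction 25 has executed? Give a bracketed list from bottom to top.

[1, 2]

PUSH 46 : [46]
STORE 0 : []
LOAD 0  : [46]
PUSH 12 : [46, 12]
STORE 2 : [46]
POP     : []
PUSH 1  : [1]
PUSH 5  : [1, 5]
LOAD 2  : [1, 5, 12]
SUB     : [1, -7]
LT      : [0]
STORE 1 : []
PUSH 1  : [1]
DUP     : [1, 1]
STORE 2 : [1]
LOAD 2  : [1, 1]
OVER    : [1, 1, 1]
MUL     : [1, 1]
SUB     : [0]
LOAD 0  : [0, 46]
LT      : [1]
DUP     : [1, 1]
SWAP    : [1, 1]
DUP     : [1, 1, 1]
ADD     : [1, 2]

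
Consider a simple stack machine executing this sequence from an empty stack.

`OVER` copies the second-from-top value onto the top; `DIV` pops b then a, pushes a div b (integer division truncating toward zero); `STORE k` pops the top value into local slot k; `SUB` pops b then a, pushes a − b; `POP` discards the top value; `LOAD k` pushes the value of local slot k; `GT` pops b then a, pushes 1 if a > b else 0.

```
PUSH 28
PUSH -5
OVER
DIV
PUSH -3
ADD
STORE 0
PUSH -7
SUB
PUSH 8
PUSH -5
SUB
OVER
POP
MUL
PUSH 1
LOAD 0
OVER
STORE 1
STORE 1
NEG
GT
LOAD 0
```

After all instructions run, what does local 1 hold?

-3

PUSH 28  28
PUSH -5  28 -5
OVER     28 -5 28
DIV      28 0
PUSH -3  28 0 -3
ADD      28 -3
STORE 0  28
PUSH -7  28 -7
SUB      35
PUSH 8   35 8
PUSH -5  35 8 -5
SUB      35 13
OVER     35 13 35
POP      35 13
MUL      455
PUSH 1   455 1
LOAD 0   455 1 -3
OVER     455 1 -3 1
STORE 1  455 1 -3
STORE 1  455 1
NEG      455 -1
GT       1
LOAD 0   1 -3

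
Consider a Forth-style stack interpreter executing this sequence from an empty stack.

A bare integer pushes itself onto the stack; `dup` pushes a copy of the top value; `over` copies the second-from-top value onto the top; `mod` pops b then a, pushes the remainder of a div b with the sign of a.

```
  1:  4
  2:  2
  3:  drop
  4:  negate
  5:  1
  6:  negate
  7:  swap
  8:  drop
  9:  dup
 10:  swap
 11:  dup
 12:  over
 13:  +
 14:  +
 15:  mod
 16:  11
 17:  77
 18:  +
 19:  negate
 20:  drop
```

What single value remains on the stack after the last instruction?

-1

4      → 4
2      → 4 2
drop   → 4
negate → -4
1      → -4 1
negate → -4 -1
swap   → -1 -4
drop   → -1
dup    → -1 -1
swap   → -1 -1
dup    → -1 -1 -1
over   → -1 -1 -1 -1
+      → -1 -1 -2
+      → -1 -3
mod    → -1
11     → -1 11
77     → -1 11 77
+      → -1 88
negate → -1 -88
drop   → -1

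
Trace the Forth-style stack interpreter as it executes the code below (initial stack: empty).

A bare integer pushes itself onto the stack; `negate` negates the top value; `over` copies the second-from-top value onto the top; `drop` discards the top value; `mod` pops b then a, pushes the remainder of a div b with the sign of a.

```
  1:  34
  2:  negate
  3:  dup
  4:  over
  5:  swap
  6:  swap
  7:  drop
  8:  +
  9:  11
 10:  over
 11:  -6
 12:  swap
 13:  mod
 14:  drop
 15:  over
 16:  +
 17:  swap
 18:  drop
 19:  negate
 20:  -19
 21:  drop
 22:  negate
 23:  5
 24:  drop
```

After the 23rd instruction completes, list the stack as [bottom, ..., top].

34     : 34
negate : -34
dup    : -34 -34
over   : -34 -34 -34
swap   : -34 -34 -34
swap   : -34 -34 -34
drop   : -34 -34
+      : -68
11     : -68 11
over   : -68 11 -68
-6     : -68 11 -68 -6
swap   : -68 11 -6 -68
mod    : -68 11 -6
drop   : -68 11
over   : -68 11 -68
+      : -68 -57
swap   : -57 -68
drop   : -57
negate : 57
-19    : 57 -19
drop   : 57
negate : -57
5      : -57 5

[-57, 5]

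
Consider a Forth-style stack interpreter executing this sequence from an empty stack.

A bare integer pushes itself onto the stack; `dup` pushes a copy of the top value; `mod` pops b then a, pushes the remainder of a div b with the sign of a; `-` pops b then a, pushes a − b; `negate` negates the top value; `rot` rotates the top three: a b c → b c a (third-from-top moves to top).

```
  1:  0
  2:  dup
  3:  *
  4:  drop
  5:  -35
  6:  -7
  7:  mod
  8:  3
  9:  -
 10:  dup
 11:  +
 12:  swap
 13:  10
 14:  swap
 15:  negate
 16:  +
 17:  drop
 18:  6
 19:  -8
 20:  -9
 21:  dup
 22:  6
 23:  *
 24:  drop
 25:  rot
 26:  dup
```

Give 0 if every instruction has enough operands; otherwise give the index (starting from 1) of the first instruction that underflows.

0    → [0]
dup  → [0, 0]
*    → [0]
drop → []
-35  → [-35]
-7   → [-35, -7]
mod  → [0]
3    → [0, 3]
-    → [-3]
dup  → [-3, -3]
+    → [-6]
swap  — needs 2 operands, stack has 1 → underflow

12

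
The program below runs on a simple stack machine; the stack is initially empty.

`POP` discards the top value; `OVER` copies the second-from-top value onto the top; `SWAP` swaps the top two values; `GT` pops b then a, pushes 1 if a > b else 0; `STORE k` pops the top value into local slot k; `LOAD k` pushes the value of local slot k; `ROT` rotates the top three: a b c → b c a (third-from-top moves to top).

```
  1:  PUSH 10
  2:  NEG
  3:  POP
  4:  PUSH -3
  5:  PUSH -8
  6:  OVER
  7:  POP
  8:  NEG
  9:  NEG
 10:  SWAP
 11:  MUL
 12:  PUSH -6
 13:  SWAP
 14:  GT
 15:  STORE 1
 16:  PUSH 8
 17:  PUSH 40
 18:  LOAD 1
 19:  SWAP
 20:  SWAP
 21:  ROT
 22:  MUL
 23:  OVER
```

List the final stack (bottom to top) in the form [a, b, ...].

[40, 0, 40]

PUSH 10 -> 10
NEG     -> -10
POP     -> (empty)
PUSH -3 -> -3
PUSH -8 -> -3 -8
OVER    -> -3 -8 -3
POP     -> -3 -8
NEG     -> -3 8
NEG     -> -3 -8
SWAP    -> -8 -3
MUL     -> 24
PUSH -6 -> 24 -6
SWAP    -> -6 24
GT      -> 0
STORE 1 -> (empty)
PUSH 8  -> 8
PUSH 40 -> 8 40
LOAD 1  -> 8 40 0
SWAP    -> 8 0 40
SWAP    -> 8 40 0
ROT     -> 40 0 8
MUL     -> 40 0
OVER    -> 40 0 40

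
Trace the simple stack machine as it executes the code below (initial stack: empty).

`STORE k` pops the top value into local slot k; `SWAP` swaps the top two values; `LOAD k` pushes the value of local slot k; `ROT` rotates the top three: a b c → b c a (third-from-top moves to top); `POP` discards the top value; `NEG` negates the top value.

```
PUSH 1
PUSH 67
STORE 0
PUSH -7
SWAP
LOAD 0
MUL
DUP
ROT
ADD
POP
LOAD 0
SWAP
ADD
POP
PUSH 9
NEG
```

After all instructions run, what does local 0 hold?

67

PUSH 1   1
PUSH 67  1 67
STORE 0  1
PUSH -7  1 -7
SWAP     -7 1
LOAD 0   -7 1 67
MUL      -7 67
DUP      -7 67 67
ROT      67 67 -7
ADD      67 60
POP      67
LOAD 0   67 67
SWAP     67 67
ADD      134
POP      (empty)
PUSH 9   9
NEG      -9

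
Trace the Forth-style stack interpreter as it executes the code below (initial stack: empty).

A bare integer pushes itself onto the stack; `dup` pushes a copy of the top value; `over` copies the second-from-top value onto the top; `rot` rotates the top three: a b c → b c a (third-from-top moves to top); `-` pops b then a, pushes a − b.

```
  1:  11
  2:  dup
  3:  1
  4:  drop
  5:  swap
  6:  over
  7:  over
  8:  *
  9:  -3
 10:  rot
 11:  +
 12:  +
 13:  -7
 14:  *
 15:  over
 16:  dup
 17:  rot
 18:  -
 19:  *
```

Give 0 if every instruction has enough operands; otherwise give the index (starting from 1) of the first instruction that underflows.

0

11   -> 11
dup  -> 11 11
1    -> 11 11 1
drop -> 11 11
swap -> 11 11
over -> 11 11 11
over -> 11 11 11 11
*    -> 11 11 121
-3   -> 11 11 121 -3
rot  -> 11 121 -3 11
+    -> 11 121 8
+    -> 11 129
-7   -> 11 129 -7
*    -> 11 -903
over -> 11 -903 11
dup  -> 11 -903 11 11
rot  -> 11 11 11 -903
-    -> 11 11 914
*    -> 11 10054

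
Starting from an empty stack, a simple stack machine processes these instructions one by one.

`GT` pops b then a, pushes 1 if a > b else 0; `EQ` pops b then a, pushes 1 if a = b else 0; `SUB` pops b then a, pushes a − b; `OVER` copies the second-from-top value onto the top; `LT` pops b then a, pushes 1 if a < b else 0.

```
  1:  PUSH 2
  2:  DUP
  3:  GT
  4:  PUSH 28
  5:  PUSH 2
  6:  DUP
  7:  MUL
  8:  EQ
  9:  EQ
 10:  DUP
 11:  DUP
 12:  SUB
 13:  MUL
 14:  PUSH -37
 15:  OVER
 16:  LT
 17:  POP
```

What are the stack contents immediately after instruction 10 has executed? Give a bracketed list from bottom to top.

PUSH 2  → [2]
DUP     → [2, 2]
GT      → [0]
PUSH 28 → [0, 28]
PUSH 2  → [0, 28, 2]
DUP     → [0, 28, 2, 2]
MUL     → [0, 28, 4]
EQ      → [0, 0]
EQ      → [1]
DUP     → [1, 1]

[1, 1]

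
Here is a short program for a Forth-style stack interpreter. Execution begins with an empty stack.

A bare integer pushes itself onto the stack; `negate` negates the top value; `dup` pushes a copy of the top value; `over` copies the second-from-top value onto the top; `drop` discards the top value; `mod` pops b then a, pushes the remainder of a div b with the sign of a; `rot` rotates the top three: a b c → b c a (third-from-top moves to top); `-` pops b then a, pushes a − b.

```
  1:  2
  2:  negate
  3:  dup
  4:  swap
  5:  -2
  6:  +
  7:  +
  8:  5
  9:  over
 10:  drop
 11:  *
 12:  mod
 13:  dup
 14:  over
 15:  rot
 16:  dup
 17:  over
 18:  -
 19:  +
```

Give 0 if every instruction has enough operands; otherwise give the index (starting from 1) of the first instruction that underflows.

12

2      → [2]
negate → [-2]
dup    → [-2, -2]
swap   → [-2, -2]
-2     → [-2, -2, -2]
+      → [-2, -4]
+      → [-6]
5      → [-6, 5]
over   → [-6, 5, -6]
drop   → [-6, 5]
*      → [-30]
mod  — needs 2 operands, stack has 1 → underflow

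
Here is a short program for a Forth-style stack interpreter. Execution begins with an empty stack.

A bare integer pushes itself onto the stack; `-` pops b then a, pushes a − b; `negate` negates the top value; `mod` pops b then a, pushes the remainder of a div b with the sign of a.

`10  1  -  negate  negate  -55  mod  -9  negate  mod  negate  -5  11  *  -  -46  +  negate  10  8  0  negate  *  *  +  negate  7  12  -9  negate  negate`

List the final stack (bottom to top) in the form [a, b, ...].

[9, 7, 12, -9]

10      [10]
1       [10, 1]
-       [9]
negate  [-9]
negate  [9]
-55     [9, -55]
mod     [9]
-9      [9, -9]
negate  [9, 9]
mod     [0]
negate  [0]
-5      [0, -5]
11      [0, -5, 11]
*       [0, -55]
-       [55]
-46     [55, -46]
+       [9]
negate  [-9]
10      [-9, 10]
8       [-9, 10, 8]
0       [-9, 10, 8, 0]
negate  [-9, 10, 8, 0]
*       [-9, 10, 0]
*       [-9, 0]
+       [-9]
negate  [9]
7       [9, 7]
12      [9, 7, 12]
-9      [9, 7, 12, -9]
negate  [9, 7, 12, 9]
negate  [9, 7, 12, -9]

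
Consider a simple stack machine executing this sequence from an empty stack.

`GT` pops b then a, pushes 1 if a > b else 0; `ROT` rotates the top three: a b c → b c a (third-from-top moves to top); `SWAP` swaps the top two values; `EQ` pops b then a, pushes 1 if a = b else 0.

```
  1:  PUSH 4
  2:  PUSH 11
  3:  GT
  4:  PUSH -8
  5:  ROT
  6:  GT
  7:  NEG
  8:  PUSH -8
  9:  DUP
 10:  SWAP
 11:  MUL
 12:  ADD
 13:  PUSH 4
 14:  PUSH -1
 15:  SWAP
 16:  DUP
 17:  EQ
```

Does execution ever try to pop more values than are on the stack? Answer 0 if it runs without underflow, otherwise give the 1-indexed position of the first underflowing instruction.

5

PUSH 4  : 4
PUSH 11 : 4 11
GT      : 0
PUSH -8 : 0 -8
ROT  — needs 3 operands, stack has 2 → underflow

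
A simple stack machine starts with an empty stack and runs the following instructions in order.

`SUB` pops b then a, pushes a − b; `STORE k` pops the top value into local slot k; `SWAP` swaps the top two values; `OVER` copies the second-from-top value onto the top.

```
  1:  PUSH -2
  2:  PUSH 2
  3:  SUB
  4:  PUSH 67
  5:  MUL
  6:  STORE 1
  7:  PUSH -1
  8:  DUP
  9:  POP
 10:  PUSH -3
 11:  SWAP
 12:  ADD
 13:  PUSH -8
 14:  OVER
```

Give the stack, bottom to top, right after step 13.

PUSH -2 -> -2
PUSH 2  -> -2 2
SUB     -> -4
PUSH 67 -> -4 67
MUL     -> -268
STORE 1 -> (empty)
PUSH -1 -> -1
DUP     -> -1 -1
POP     -> -1
PUSH -3 -> -1 -3
SWAP    -> -3 -1
ADD     -> -4
PUSH -8 -> -4 -8

[-4, -8]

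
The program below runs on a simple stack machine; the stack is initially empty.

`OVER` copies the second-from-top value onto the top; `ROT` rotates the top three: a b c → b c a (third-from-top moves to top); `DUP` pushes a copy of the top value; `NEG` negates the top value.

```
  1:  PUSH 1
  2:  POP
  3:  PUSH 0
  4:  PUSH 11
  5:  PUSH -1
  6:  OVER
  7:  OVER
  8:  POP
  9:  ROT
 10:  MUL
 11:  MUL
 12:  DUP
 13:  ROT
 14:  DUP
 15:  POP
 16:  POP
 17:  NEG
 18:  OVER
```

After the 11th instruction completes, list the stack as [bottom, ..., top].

[0, -121]

PUSH 1  : [1]
POP     : []
PUSH 0  : [0]
PUSH 11 : [0, 11]
PUSH -1 : [0, 11, -1]
OVER    : [0, 11, -1, 11]
OVER    : [0, 11, -1, 11, -1]
POP     : [0, 11, -1, 11]
ROT     : [0, -1, 11, 11]
MUL     : [0, -1, 121]
MUL     : [0, -121]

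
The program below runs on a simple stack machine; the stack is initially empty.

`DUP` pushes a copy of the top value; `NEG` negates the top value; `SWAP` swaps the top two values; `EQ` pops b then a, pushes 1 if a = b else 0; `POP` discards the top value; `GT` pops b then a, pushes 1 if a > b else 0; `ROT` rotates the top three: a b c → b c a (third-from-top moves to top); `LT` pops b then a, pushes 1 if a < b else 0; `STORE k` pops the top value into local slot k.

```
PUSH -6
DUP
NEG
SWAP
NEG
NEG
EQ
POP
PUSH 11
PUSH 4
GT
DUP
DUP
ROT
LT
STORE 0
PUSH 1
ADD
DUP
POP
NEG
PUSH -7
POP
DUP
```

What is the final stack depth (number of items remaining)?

2

PUSH -6 : [-6]
DUP     : [-6, -6]
NEG     : [-6, 6]
SWAP    : [6, -6]
NEG     : [6, 6]
NEG     : [6, -6]
EQ      : [0]
POP     : []
PUSH 11 : [11]
PUSH 4  : [11, 4]
GT      : [1]
DUP     : [1, 1]
DUP     : [1, 1, 1]
ROT     : [1, 1, 1]
LT      : [1, 0]
STORE 0 : [1]
PUSH 1  : [1, 1]
ADD     : [2]
DUP     : [2, 2]
POP     : [2]
NEG     : [-2]
PUSH -7 : [-2, -7]
POP     : [-2]
DUP     : [-2, -2]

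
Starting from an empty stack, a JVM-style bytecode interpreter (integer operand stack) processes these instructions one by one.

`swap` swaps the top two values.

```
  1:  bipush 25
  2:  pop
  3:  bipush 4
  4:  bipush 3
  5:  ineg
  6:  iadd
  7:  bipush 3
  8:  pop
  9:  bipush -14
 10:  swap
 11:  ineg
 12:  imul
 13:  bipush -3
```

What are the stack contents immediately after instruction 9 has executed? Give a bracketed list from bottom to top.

bipush 25   25
pop         (empty)
bipush 4    4
bipush 3    4 3
ineg        4 -3
iadd        1
bipush 3    1 3
pop         1
bipush -14  1 -14

[1, -14]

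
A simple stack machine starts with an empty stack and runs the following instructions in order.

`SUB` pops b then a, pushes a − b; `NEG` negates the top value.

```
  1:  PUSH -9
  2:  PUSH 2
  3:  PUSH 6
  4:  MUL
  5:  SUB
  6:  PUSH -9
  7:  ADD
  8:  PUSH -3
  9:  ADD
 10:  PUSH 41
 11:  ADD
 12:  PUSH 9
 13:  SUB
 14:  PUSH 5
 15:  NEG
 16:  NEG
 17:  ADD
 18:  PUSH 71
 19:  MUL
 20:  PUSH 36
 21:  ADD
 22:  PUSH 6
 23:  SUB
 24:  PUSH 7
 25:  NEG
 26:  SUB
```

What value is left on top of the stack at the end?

PUSH -9 -> [-9]
PUSH 2  -> [-9, 2]
PUSH 6  -> [-9, 2, 6]
MUL     -> [-9, 12]
SUB     -> [-21]
PUSH -9 -> [-21, -9]
ADD     -> [-30]
PUSH -3 -> [-30, -3]
ADD     -> [-33]
PUSH 41 -> [-33, 41]
ADD     -> [8]
PUSH 9  -> [8, 9]
SUB     -> [-1]
PUSH 5  -> [-1, 5]
NEG     -> [-1, -5]
NEG     -> [-1, 5]
ADD     -> [4]
PUSH 71 -> [4, 71]
MUL     -> [284]
PUSH 36 -> [284, 36]
ADD     -> [320]
PUSH 6  -> [320, 6]
SUB     -> [314]
PUSH 7  -> [314, 7]
NEG     -> [314, -7]
SUB     -> [321]

321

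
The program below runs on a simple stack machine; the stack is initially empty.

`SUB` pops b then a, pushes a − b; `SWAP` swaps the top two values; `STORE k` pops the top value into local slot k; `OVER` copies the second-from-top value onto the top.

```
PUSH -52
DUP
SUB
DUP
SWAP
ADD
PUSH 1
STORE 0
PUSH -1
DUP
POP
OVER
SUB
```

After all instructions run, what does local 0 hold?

PUSH -52 -> [-52]
DUP      -> [-52, -52]
SUB      -> [0]
DUP      -> [0, 0]
SWAP     -> [0, 0]
ADD      -> [0]
PUSH 1   -> [0, 1]
STORE 0  -> [0]
PUSH -1  -> [0, -1]
DUP      -> [0, -1, -1]
POP      -> [0, -1]
OVER     -> [0, -1, 0]
SUB      -> [0, -1]

1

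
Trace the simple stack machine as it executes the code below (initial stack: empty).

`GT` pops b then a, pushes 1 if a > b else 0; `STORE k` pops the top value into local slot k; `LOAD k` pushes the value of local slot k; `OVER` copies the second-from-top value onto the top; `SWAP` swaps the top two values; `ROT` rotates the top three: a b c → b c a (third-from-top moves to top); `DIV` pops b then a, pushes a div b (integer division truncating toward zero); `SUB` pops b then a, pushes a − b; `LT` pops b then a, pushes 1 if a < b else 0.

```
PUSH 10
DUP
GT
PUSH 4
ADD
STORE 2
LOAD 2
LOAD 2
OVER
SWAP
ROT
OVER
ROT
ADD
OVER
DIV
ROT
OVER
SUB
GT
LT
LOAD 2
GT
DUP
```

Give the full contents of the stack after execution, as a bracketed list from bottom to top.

[0, 0]

PUSH 10 → 10
DUP     → 10 10
GT      → 0
PUSH 4  → 0 4
ADD     → 4
STORE 2 → (empty)
LOAD 2  → 4
LOAD 2  → 4 4
OVER    → 4 4 4
SWAP    → 4 4 4
ROT     → 4 4 4
OVER    → 4 4 4 4
ROT     → 4 4 4 4
ADD     → 4 4 8
OVER    → 4 4 8 4
DIV     → 4 4 2
ROT     → 4 2 4
OVER    → 4 2 4 2
SUB     → 4 2 2
GT      → 4 0
LT      → 0
LOAD 2  → 0 4
GT      → 0
DUP     → 0 0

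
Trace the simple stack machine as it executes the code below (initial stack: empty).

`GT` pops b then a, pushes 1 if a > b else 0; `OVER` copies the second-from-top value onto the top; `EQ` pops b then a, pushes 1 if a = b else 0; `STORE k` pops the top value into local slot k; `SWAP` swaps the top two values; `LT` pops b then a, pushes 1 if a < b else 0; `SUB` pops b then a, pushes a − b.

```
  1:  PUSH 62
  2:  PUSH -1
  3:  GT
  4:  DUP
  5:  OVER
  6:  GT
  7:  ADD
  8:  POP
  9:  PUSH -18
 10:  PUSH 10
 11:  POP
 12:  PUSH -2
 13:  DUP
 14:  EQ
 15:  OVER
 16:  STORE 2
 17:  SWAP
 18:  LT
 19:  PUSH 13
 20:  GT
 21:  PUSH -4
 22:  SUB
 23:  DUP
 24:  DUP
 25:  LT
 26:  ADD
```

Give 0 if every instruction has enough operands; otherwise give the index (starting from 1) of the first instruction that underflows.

0

PUSH 62  : [62]
PUSH -1  : [62, -1]
GT       : [1]
DUP      : [1, 1]
OVER     : [1, 1, 1]
GT       : [1, 0]
ADD      : [1]
POP      : []
PUSH -18 : [-18]
PUSH 10  : [-18, 10]
POP      : [-18]
PUSH -2  : [-18, -2]
DUP      : [-18, -2, -2]
EQ       : [-18, 1]
OVER     : [-18, 1, -18]
STORE 2  : [-18, 1]
SWAP     : [1, -18]
LT       : [0]
PUSH 13  : [0, 13]
GT       : [0]
PUSH -4  : [0, -4]
SUB      : [4]
DUP      : [4, 4]
DUP      : [4, 4, 4]
LT       : [4, 0]
ADD      : [4]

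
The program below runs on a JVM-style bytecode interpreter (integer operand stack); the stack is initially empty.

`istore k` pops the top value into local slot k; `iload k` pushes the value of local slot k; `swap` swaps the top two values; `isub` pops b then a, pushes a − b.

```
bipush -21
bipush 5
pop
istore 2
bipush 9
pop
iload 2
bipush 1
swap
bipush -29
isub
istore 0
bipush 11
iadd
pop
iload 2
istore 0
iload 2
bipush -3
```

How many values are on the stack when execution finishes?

2

bipush -21 → -21
bipush 5   → -21 5
pop        → -21
istore 2   → (empty)
bipush 9   → 9
pop        → (empty)
iload 2    → -21
bipush 1   → -21 1
swap       → 1 -21
bipush -29 → 1 -21 -29
isub       → 1 8
istore 0   → 1
bipush 11  → 1 11
iadd       → 12
pop        → (empty)
iload 2    → -21
istore 0   → (empty)
iload 2    → -21
bipush -3  → -21 -3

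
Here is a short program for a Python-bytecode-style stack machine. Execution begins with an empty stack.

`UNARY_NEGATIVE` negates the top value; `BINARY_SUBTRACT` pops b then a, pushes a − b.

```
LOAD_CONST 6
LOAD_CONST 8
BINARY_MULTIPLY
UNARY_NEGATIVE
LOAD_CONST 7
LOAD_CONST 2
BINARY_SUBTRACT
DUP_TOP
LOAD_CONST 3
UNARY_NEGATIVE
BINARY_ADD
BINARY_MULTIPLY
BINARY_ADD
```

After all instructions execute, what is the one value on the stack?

LOAD_CONST 6    -> 6
LOAD_CONST 8    -> 6 8
BINARY_MULTIPLY -> 48
UNARY_NEGATIVE  -> -48
LOAD_CONST 7    -> -48 7
LOAD_CONST 2    -> -48 7 2
BINARY_SUBTRACT -> -48 5
DUP_TOP         -> -48 5 5
LOAD_CONST 3    -> -48 5 5 3
UNARY_NEGATIVE  -> -48 5 5 -3
BINARY_ADD      -> -48 5 2
BINARY_MULTIPLY -> -48 10
BINARY_ADD      -> -38

-38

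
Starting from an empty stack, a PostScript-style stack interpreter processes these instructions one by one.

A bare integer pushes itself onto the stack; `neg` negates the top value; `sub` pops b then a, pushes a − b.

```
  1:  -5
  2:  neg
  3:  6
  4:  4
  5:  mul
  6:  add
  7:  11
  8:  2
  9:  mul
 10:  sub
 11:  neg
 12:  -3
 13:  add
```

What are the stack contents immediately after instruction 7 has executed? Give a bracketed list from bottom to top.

-5  → -5
neg → 5
6   → 5 6
4   → 5 6 4
mul → 5 24
add → 29
11  → 29 11

[29, 11]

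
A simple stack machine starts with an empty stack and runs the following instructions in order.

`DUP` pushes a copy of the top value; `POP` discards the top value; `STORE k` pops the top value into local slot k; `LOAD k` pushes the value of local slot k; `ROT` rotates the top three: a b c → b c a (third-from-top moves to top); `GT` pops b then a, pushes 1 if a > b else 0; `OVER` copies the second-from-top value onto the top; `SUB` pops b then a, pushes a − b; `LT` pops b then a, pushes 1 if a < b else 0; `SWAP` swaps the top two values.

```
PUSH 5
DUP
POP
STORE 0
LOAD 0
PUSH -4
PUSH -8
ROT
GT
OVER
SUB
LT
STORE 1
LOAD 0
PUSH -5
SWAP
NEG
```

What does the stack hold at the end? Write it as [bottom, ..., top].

PUSH 5  : [5]
DUP     : [5, 5]
POP     : [5]
STORE 0 : []
LOAD 0  : [5]
PUSH -4 : [5, -4]
PUSH -8 : [5, -4, -8]
ROT     : [-4, -8, 5]
GT      : [-4, 0]
OVER    : [-4, 0, -4]
SUB     : [-4, 4]
LT      : [1]
STORE 1 : []
LOAD 0  : [5]
PUSH -5 : [5, -5]
SWAP    : [-5, 5]
NEG     : [-5, -5]

[-5, -5]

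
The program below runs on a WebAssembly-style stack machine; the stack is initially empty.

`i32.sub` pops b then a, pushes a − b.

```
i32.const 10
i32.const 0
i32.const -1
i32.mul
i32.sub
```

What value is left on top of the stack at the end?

10

i32.const 10 : [10]
i32.const 0  : [10, 0]
i32.const -1 : [10, 0, -1]
i32.mul      : [10, 0]
i32.sub      : [10]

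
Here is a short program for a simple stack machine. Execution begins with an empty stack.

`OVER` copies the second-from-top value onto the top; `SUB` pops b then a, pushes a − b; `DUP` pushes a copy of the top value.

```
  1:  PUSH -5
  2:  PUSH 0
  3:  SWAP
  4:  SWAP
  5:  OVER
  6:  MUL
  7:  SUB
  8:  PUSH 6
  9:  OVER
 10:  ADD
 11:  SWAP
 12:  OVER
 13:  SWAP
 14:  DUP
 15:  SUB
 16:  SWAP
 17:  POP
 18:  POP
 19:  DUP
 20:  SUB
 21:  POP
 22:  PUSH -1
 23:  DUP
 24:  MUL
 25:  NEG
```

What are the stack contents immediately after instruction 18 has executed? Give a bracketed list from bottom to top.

PUSH -5  [-5]
PUSH 0   [-5, 0]
SWAP     [0, -5]
SWAP     [-5, 0]
OVER     [-5, 0, -5]
MUL      [-5, 0]
SUB      [-5]
PUSH 6   [-5, 6]
OVER     [-5, 6, -5]
ADD      [-5, 1]
SWAP     [1, -5]
OVER     [1, -5, 1]
SWAP     [1, 1, -5]
DUP      [1, 1, -5, -5]
SUB      [1, 1, 0]
SWAP     [1, 0, 1]
POP      [1, 0]
POP      [1]

[1]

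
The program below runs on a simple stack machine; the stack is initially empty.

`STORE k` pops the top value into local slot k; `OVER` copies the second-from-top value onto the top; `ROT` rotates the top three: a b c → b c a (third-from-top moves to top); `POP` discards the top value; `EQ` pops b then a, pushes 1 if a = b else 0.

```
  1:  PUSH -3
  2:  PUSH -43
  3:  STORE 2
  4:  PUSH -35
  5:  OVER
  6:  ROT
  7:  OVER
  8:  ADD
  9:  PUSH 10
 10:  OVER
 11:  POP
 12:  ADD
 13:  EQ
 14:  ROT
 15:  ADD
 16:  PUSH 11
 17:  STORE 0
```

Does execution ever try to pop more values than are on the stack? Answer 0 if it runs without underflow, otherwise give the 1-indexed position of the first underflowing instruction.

PUSH -3  : [-3]
PUSH -43 : [-3, -43]
STORE 2  : [-3]
PUSH -35 : [-3, -35]
OVER     : [-3, -35, -3]
ROT      : [-35, -3, -3]
OVER     : [-35, -3, -3, -3]
ADD      : [-35, -3, -6]
PUSH 10  : [-35, -3, -6, 10]
OVER     : [-35, -3, -6, 10, -6]
POP      : [-35, -3, -6, 10]
ADD      : [-35, -3, 4]
EQ       : [-35, 0]
ROT  — needs 3 operands, stack has 2 → underflow

14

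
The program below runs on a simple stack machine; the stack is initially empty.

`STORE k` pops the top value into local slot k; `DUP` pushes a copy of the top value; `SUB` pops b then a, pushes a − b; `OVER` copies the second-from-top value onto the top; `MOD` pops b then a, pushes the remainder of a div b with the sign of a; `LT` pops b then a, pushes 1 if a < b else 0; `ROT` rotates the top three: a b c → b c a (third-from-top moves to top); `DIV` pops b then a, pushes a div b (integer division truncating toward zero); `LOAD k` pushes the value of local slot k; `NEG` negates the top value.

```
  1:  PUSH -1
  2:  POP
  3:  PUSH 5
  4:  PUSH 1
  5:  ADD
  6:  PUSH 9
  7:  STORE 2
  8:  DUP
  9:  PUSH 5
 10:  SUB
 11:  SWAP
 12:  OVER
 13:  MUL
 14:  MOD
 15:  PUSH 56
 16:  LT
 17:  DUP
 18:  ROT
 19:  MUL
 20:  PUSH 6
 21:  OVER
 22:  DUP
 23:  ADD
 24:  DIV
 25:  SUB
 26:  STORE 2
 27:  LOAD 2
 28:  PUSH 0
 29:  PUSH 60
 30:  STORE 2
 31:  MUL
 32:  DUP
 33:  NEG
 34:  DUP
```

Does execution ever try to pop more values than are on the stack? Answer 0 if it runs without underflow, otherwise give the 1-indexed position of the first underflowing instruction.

18

PUSH -1 → -1
POP     → (empty)
PUSH 5  → 5
PUSH 1  → 5 1
ADD     → 6
PUSH 9  → 6 9
STORE 2 → 6
DUP     → 6 6
PUSH 5  → 6 6 5
SUB     → 6 1
SWAP    → 1 6
OVER    → 1 6 1
MUL     → 1 6
MOD     → 1
PUSH 56 → 1 56
LT      → 1
DUP     → 1 1
ROT  — needs 3 operands, stack has 2 → underflow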